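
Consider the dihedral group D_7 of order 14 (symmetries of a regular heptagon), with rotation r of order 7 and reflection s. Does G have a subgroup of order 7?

Yes

7 | 14. A subgroup of order 7 is {e, r, r^2, r^3, r^4, r^5, r^6}.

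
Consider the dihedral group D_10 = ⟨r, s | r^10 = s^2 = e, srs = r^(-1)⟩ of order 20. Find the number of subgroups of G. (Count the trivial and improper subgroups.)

|G| = 20, so by Lagrange every subgroup order divides 20. Divisors: 1, 2, 4, 5, 10, 20.
Subgroups by order — order 1: 1; order 2: 11; order 4: 5; order 5: 1; order 10: 3; order 20: 1.
Total: 1 + 11 + 5 + 1 + 3 + 1 = 22.

22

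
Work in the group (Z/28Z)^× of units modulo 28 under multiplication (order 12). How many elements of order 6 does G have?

6

The elements of order 6 are: 3, 5, 11, 17, 19, 23.
That's 6.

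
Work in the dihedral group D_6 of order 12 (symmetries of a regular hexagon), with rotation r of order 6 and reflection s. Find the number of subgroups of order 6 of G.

3

|G| = 12 and 6 | 12, so subgroups of order 6 are possible by Lagrange.
The subgroups of order 6 are: {e, r, r^2, r^3, r^4, r^5}; {e, r^2, r^4, s, r^2s, r^4s}; {e, r^2, r^4, rs, r^3s, r^5s}.
So G has 3 subgroups of order 6.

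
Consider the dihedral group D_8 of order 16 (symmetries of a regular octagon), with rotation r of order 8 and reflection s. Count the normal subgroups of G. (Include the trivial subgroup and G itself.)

7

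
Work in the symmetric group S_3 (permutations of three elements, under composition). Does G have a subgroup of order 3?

Yes

3 | 6. A subgroup of order 3 is {e, (1 2 3), (1 3 2)}.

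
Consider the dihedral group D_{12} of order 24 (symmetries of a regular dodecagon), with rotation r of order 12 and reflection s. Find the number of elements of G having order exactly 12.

The elements of order 12 are: r, r^5, r^7, r^11.
That's 4.

4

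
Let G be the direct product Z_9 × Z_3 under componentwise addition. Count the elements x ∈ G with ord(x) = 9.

An element (a,b) has order lcm(ord(a), ord(b)); count pairs with lcm equal to 9.
Enumerating gives 18 such elements.

18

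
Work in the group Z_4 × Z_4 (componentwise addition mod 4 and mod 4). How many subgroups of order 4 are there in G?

7

|G| = 16 and 4 | 16, so subgroups of order 4 are possible by Lagrange.
The subgroups of order 4 are: {(0,0), (0,1), (0,2), (0,3)}; {(0,0), (0,2), (2,0), (2,2)}; {(0,0), (0,2), (2,1), (2,3)}; {(0,0), (1,0), (2,0), (3,0)}; … (7 in all).
So G has 7 subgroups of order 4.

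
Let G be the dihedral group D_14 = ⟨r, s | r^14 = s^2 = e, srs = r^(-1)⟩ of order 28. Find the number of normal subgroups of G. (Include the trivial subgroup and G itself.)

7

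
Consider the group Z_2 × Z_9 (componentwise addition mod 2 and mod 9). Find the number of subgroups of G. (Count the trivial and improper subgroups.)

|G| = 18, so by Lagrange every subgroup order divides 18. Divisors: 1, 2, 3, 6, 9, 18.
Subgroups by order — order 1: 1; order 2: 1; order 3: 1; order 6: 1; order 9: 1; order 18: 1.
Total: 1 + 1 + 1 + 1 + 1 + 1 = 6.

6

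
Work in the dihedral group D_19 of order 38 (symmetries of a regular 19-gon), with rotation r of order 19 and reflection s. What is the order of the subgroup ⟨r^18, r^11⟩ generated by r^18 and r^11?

|⟨r^18⟩| = 19 and |⟨r^11⟩| = 19, so |H| is a multiple of lcm(19, 19) = 19 and divides |G| = 38.
Closing under the operation: H = {e, r, r^2, r^3, r^4, r^5, r^6, r^7, r^8, r^9, r^10, r^11, r^12, r^13, r^14, r^15, r^16, r^17, r^18}, so |H| = 19.

19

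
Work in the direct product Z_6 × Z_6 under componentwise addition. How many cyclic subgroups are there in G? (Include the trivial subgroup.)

Each element a generates a cyclic subgroup ⟨a⟩; distinct elements may generate the same one (a cyclic group of order d has φ(d) generators).
Cyclic subgroups by order — order 1: 1; order 2: 3; order 3: 4; order 6: 12.
Total: 20.

20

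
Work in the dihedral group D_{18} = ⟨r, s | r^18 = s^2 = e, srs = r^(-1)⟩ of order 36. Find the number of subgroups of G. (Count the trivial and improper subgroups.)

|G| = 36, so by Lagrange every subgroup order divides 36. Divisors: 1, 2, 3, 4, 6, 9, 12, 18, 36.
Subgroups by order — order 1: 1; order 2: 19; order 3: 1; order 4: 9; order 6: 7; order 9: 1; order 12: 3; order 18: 3; order 36: 1.
Total: 1 + 19 + 1 + 9 + 7 + 1 + 3 + 3 + 1 = 45.

45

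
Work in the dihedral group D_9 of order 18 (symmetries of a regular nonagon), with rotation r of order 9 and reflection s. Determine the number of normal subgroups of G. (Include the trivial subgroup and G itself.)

G has 16 subgroups. Checking conjugation-invariance by order — order 1: 1/1 normal; order 2: 0/9 normal; order 3: 1/1 normal; order 6: 0/3 normal; order 9: 1/1 normal; order 18: 1/1 normal.
Total normal subgroups: 4.

4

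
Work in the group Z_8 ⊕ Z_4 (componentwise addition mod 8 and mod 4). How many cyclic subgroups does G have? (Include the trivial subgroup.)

14

A cyclic subgroup of order d is generated by each of its φ(d) elements of order d, so the cyclic subgroups of order d number (#elements of order d)/φ(d).
Cyclic subgroups by order — order 1: 1; order 2: 3; order 4: 6; order 8: 4.
Total: 14.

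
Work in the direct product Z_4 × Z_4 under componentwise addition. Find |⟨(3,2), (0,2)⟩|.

8

|⟨(3,2)⟩| = 4 and |⟨(0,2)⟩| = 2, so |H| is a multiple of lcm(4, 2) = 4 and divides |G| = 16.
Closing under the operation: H = {(0,0), (0,2), (1,0), (1,2), (2,0), (2,2), (3,0), (3,2)}, so |H| = 8.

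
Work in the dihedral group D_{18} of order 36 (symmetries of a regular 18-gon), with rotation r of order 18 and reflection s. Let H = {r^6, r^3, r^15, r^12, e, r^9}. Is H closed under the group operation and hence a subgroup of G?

Yes

|H| = 6 divides |G| = 36, consistent with Lagrange.
H contains the identity, every element's inverse is in H, and H is closed under ·: it is a subgroup.
In fact H = ⟨r^15⟩.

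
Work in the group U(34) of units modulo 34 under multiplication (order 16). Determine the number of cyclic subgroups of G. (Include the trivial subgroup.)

Each element a generates a cyclic subgroup ⟨a⟩; distinct elements may generate the same one (a cyclic group of order d has φ(d) generators).
Cyclic subgroups by order — order 1: 1; order 2: 1; order 4: 1; order 8: 1; order 16: 1.
Total: 5.

5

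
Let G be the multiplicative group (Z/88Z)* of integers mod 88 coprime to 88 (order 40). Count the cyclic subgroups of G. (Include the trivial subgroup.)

16

Group the elements of G by the cyclic subgroup they generate; each cyclic subgroup of order d accounts for φ(d) elements.
Cyclic subgroups by order — order 1: 1; order 2: 7; order 5: 1; order 10: 7.
Total: 16.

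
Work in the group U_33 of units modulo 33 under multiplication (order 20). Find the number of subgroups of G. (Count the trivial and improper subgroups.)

10

|G| = 20, so by Lagrange every subgroup order divides 20. Divisors: 1, 2, 4, 5, 10, 20.
Subgroups by order — order 1: 1; order 2: 3; order 4: 1; order 5: 1; order 10: 3; order 20: 1.
Total: 1 + 3 + 1 + 1 + 3 + 1 = 10.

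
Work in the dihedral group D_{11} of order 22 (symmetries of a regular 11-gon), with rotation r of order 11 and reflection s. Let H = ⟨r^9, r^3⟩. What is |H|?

|⟨r^9⟩| = 11 and |⟨r^3⟩| = 11, so |H| is a multiple of lcm(11, 11) = 11 and divides |G| = 22.
Closing under the operation: H = {e, r, r^2, r^3, r^4, r^5, r^6, r^7, r^8, r^9, r^10}, so |H| = 11.

11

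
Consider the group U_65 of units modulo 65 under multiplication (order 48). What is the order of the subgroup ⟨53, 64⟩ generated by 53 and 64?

8

|⟨53⟩| = 4 and |⟨64⟩| = 2, so |H| is a multiple of lcm(4, 2) = 4 and divides |G| = 48.
Closing under the operation: H = {1, 12, 14, 27, 38, 51, 53, 64}, so |H| = 8.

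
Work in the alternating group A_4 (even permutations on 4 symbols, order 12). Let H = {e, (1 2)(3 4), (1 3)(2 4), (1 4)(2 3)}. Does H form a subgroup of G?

Yes

|H| = 4 divides |G| = 12, consistent with Lagrange.
H contains the identity, every element's inverse is in H, and H is closed under ∘: it is a subgroup.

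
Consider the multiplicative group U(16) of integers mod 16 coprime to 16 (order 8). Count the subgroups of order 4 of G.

|G| = 8 and 4 | 8, so subgroups of order 4 are possible by Lagrange.
The subgroups of order 4 are: {1, 3, 9, 11}; {1, 5, 9, 13}; {1, 7, 9, 15}.
So G has 3 subgroups of order 4.

3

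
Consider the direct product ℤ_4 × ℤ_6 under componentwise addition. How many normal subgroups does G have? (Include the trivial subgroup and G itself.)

16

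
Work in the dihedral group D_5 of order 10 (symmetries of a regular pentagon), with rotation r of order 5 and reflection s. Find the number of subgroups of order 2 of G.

5

|G| = 10 and 2 | 10, so subgroups of order 2 are possible by Lagrange.
The subgroups of order 2 are: {e, r^2s}; {e, r^3s}; {e, r^4s}; {e, rs}; … (5 in all).
So G has 5 subgroups of order 2.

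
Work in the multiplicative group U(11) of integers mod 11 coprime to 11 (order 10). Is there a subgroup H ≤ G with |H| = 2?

Yes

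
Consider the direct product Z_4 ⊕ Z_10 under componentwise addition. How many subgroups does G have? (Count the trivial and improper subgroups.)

16

|G| = 40, so by Lagrange every subgroup order divides 40. Divisors: 1, 2, 4, 5, 8, 10, 20, 40.
Subgroups by order — order 1: 1; order 2: 3; order 4: 3; order 5: 1; order 8: 1; order 10: 3; order 20: 3; order 40: 1.
Total: 1 + 3 + 3 + 1 + 1 + 3 + 3 + 1 = 16.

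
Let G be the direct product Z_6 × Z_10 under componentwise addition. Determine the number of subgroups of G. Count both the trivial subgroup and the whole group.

20

|G| = 60, so by Lagrange every subgroup order divides 60. Divisors: 1, 2, 3, 4, 5, 6, 10, 12, 15, 20, 30, 60.
Subgroups by order — order 1: 1; order 2: 3; order 3: 1; order 4: 1; order 5: 1; order 6: 3; order 10: 3; order 12: 1; order 15: 1; order 20: 1; order 30: 3; order 60: 1.
Total: 1 + 3 + 1 + 1 + 1 + 3 + 3 + 1 + 1 + 1 + 3 + 1 = 20.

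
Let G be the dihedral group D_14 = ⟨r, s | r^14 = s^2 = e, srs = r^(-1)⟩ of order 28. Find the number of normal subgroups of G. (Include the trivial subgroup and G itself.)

7

G has 28 subgroups. Checking conjugation-invariance by order — order 1: 1/1 normal; order 2: 1/15 normal; order 4: 0/7 normal; order 7: 1/1 normal; order 14: 3/3 normal; order 28: 1/1 normal.
Total normal subgroups: 7.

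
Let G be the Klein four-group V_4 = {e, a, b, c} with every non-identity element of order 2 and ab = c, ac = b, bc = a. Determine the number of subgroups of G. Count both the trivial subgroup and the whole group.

5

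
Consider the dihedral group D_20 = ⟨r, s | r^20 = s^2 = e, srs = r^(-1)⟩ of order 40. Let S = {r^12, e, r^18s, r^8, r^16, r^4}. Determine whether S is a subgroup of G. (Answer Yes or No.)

No

|S| = 6 does not divide |G| = 40, so by Lagrange S is not a subgroup.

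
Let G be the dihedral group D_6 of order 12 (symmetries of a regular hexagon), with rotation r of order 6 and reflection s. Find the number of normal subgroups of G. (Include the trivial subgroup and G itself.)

G has 16 subgroups. Checking conjugation-invariance by order — order 1: 1/1 normal; order 2: 1/7 normal; order 3: 1/1 normal; order 4: 0/3 normal; order 6: 3/3 normal; order 12: 1/1 normal.
Total normal subgroups: 7.

7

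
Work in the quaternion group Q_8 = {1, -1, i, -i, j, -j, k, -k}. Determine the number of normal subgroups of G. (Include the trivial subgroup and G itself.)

G has 6 subgroups. Checking conjugation-invariance by order — order 1: 1/1 normal; order 2: 1/1 normal; order 4: 3/3 normal; order 8: 1/1 normal.
Total normal subgroups: 6.

6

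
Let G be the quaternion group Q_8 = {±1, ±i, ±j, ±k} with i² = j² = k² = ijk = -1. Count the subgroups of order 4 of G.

3

|G| = 8 and 4 | 8, so subgroups of order 4 are possible by Lagrange.
The subgroups of order 4 are: {1, -1, i, -i}; {1, -1, j, -j}; {1, -1, k, -k}.
So G has 3 subgroups of order 4.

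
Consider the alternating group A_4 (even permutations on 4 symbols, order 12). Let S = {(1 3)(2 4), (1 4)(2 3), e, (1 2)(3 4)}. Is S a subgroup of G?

|S| = 4 divides |G| = 12, consistent with Lagrange.
S contains the identity, every element's inverse is in S, and S is closed under ∘: it is a subgroup.

Yes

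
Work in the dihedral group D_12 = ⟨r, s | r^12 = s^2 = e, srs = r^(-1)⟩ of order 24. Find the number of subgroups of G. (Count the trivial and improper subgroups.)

|G| = 24, so by Lagrange every subgroup order divides 24. Divisors: 1, 2, 3, 4, 6, 8, 12, 24.
Subgroups by order — order 1: 1; order 2: 13; order 3: 1; order 4: 7; order 6: 5; order 8: 3; order 12: 3; order 24: 1.
Total: 1 + 13 + 1 + 7 + 5 + 3 + 3 + 1 = 34.

34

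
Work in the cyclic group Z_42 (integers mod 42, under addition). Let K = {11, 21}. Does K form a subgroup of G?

The identity 0 ∉ K, so K is not a subgroup.

No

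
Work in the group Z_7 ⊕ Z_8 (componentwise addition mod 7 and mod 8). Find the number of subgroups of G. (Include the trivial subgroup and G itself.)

|G| = 56, so by Lagrange every subgroup order divides 56. Divisors: 1, 2, 4, 7, 8, 14, 28, 56.
Subgroups by order — order 1: 1; order 2: 1; order 4: 1; order 7: 1; order 8: 1; order 14: 1; order 28: 1; order 56: 1.
Total: 1 + 1 + 1 + 1 + 1 + 1 + 1 + 1 = 8.

8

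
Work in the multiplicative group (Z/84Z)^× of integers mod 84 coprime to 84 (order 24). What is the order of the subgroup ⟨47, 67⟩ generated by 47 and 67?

12

|⟨47⟩| = 6 and |⟨67⟩| = 6, so |H| is a multiple of lcm(6, 6) = 6 and divides |G| = 24.
Closing under the operation: H = {1, 5, 17, 25, 37, 41, 43, 47, 59, 67, 79, 83}, so |H| = 12.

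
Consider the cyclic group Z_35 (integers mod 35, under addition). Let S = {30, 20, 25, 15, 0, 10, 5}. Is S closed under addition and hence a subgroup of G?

Yes

|S| = 7 divides |G| = 35, consistent with Lagrange.
S contains the identity, every element's inverse is in S, and S is closed under +: it is a subgroup.
In fact S = ⟨20⟩.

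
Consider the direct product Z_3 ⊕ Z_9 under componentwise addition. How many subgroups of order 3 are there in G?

4

|G| = 27 and 3 | 27, so subgroups of order 3 are possible by Lagrange.
The subgroups of order 3 are: {(0,0), (0,3), (0,6)}; {(0,0), (1,0), (2,0)}; {(0,0), (1,3), (2,6)}; {(0,0), (1,6), (2,3)}.
So G has 4 subgroups of order 3.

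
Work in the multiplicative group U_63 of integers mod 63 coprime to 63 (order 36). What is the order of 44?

6

Compute successive powers of 44 mod 63: 44, 46, 8, 37, 53, 1; 44^6 ≡ 1 (mod 63).
So |⟨44⟩| = 6.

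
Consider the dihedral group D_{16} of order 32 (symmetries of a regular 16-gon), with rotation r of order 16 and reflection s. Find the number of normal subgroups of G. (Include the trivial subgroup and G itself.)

8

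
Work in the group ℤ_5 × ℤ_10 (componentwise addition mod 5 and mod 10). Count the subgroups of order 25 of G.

1

|G| = 50 and 25 | 50, so subgroups of order 25 are possible by Lagrange.
The subgroups of order 25 are: {(0,0), (0,2), (0,4), (0,6), (0,8), (1,0), (1,2), (1,4), (1,6), (1,8), (2,0), (2,2), (2,4), (2,6), (2,8), (3,0), (3,2), (3,4), (3,6), (3,8), (4,0), (4,2), (4,4), (4,6), (4,8)}.
So G has 1 subgroup of order 25.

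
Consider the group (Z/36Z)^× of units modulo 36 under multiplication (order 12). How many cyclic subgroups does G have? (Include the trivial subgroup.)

Group the elements of G by the cyclic subgroup they generate; each cyclic subgroup of order d accounts for φ(d) elements.
Cyclic subgroups by order — order 1: 1; order 2: 3; order 3: 1; order 6: 3.
Total: 8.

8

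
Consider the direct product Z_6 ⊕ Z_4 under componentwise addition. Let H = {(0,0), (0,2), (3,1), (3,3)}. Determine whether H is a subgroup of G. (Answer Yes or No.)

Yes

|H| = 4 divides |G| = 24, consistent with Lagrange.
H contains the identity, every element's inverse is in H, and H is closed under +: it is a subgroup.
In fact H = ⟨(3,1)⟩.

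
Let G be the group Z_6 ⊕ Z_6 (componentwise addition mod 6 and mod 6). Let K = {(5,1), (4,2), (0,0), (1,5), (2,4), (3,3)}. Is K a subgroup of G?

Yes

|K| = 6 divides |G| = 36, consistent with Lagrange.
K contains the identity, every element's inverse is in K, and K is closed under +: it is a subgroup.
In fact K = ⟨(1,5)⟩.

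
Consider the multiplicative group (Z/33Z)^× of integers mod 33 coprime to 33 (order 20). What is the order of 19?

10

Compute successive powers of 19 mod 33: 19, 31, 28, 4, 10, 25, 13, 16, …; 19^10 ≡ 1 (mod 33).
So |⟨19⟩| = 10.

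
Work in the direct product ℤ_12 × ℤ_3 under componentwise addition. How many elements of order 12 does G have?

An element (a,b) has order lcm(ord(a), ord(b)); count pairs with lcm equal to 12.
Enumerating gives 16 such elements.

16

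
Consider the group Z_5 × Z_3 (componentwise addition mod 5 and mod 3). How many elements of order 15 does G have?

An element (a,b) has order lcm(ord(a), ord(b)); count pairs with lcm equal to 15.
Enumerating gives 8 such elements.

8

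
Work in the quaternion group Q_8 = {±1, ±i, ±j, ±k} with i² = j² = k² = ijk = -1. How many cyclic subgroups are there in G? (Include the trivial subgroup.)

A cyclic subgroup of order d is generated by each of its φ(d) elements of order d, so the cyclic subgroups of order d number (#elements of order d)/φ(d).
Cyclic subgroups by order — order 1: 1; order 2: 1; order 4: 3.
Total: 5.

5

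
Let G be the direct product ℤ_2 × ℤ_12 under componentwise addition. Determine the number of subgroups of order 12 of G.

|G| = 24 and 12 | 24, so subgroups of order 12 are possible by Lagrange.
The subgroups of order 12 are: {(0,0), (0,1), (0,2), (0,3), (0,4), (0,5), (0,6), (0,7), (0,8), (0,9), (0,10), (0,11)}; {(0,0), (0,2), (0,4), (0,6), (0,8), (0,10), (1,0), (1,2), (1,4), (1,6), (1,8), (1,10)}; {(0,0), (0,2), (0,4), (0,6), (0,8), (0,10), (1,1), (1,3), (1,5), (1,7), (1,9), (1,11)}.
So G has 3 subgroups of order 12.

3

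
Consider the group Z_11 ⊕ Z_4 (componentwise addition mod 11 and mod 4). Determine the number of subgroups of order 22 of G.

|G| = 44 and 22 | 44, so subgroups of order 22 are possible by Lagrange.
The subgroups of order 22 are: {(0,0), (0,2), (1,0), (1,2), (2,0), (2,2), (3,0), (3,2), (4,0), (4,2), (5,0), (5,2), (6,0), (6,2), (7,0), (7,2), (8,0), (8,2), (9,0), (9,2), (10,0), (10,2)}.
So G has 1 subgroup of order 22.

1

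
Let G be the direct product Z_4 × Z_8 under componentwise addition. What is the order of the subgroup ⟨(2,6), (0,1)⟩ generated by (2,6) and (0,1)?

16

|⟨(2,6)⟩| = 4 and |⟨(0,1)⟩| = 8, so |H| is a multiple of lcm(4, 8) = 8 and divides |G| = 32.
Closing under the operation: H = {(0,0), (0,1), (0,2), (0,3), (0,4), (0,5), (0,6), (0,7), (2,0), (2,1), (2,2), (2,3), (2,4), (2,5), (2,6), (2,7)}, so |H| = 16.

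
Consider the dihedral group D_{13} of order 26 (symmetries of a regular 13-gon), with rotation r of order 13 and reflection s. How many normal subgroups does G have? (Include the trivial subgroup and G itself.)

3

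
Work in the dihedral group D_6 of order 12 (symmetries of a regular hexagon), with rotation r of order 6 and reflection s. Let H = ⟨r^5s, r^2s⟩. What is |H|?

4

|⟨r^5s⟩| = 2 and |⟨r^2s⟩| = 2, so |H| is a multiple of lcm(2, 2) = 2 and divides |G| = 12.
Closing under the operation: H = {e, r^3, r^2s, r^5s}, so |H| = 4.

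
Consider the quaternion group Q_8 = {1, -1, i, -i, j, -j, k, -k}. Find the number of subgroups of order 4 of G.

3

|G| = 8 and 4 | 8, so subgroups of order 4 are possible by Lagrange.
The subgroups of order 4 are: {1, -1, i, -i}; {1, -1, j, -j}; {1, -1, k, -k}.
So G has 3 subgroups of order 4.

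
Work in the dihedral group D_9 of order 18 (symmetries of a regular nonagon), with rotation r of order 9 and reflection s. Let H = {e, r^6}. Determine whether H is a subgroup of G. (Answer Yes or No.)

No

r^6 ∈ H but its inverse r^3 ∉ H, so H is not a subgroup.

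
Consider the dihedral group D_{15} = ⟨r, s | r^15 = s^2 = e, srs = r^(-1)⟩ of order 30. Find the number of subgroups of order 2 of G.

15

|G| = 30 and 2 | 30, so subgroups of order 2 are possible by Lagrange.
The subgroups of order 2 are: {e, r^10s}; {e, r^11s}; {e, r^12s}; {e, r^13s}; … (15 in all).
So G has 15 subgroups of order 2.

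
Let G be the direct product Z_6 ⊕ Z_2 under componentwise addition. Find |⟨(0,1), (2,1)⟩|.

|⟨(0,1)⟩| = 2 and |⟨(2,1)⟩| = 6, so |H| is a multiple of lcm(2, 6) = 6 and divides |G| = 12.
Closing under the operation: H = {(0,0), (0,1), (2,0), (2,1), (4,0), (4,1)}, so |H| = 6.

6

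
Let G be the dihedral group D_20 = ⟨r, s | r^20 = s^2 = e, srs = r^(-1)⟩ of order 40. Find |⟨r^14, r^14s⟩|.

|⟨r^14⟩| = 10 and |⟨r^14s⟩| = 2, so |H| is a multiple of lcm(10, 2) = 10 and divides |G| = 40.
Closing under the operation: H = {e, r^2, r^4, r^6, r^8, r^10, r^12, r^14, r^16, r^18, s, r^2s, r^4s, r^6s, r^8s, r^10s, r^12s, r^14s, r^16s, r^18s}, so |H| = 20.

20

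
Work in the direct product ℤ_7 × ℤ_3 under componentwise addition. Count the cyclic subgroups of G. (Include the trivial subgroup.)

4

Each element a generates a cyclic subgroup ⟨a⟩; distinct elements may generate the same one (a cyclic group of order d has φ(d) generators).
Cyclic subgroups by order — order 1: 1; order 3: 1; order 7: 1; order 21: 1.
Total: 4.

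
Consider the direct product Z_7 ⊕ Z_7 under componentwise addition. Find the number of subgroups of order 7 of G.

8

|G| = 49 and 7 | 49, so subgroups of order 7 are possible by Lagrange.
The subgroups of order 7 are: {(0,0), (0,1), (0,2), (0,3), (0,4), (0,5), (0,6)}; {(0,0), (1,0), (2,0), (3,0), (4,0), (5,0), (6,0)}; {(0,0), (1,1), (2,2), (3,3), (4,4), (5,5), (6,6)}; {(0,0), (1,2), (2,4), (3,6), (4,1), (5,3), (6,5)}; … (8 in all).
So G has 8 subgroups of order 7.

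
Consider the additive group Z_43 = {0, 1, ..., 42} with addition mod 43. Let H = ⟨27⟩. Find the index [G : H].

1

|⟨27⟩| = 43 and |G| = 43.
By Lagrange, [G : H] = |G|/|H| = 43/43 = 1.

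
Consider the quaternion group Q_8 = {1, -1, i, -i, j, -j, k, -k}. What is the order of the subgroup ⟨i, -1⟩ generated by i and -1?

4

|⟨i⟩| = 4 and |⟨-1⟩| = 2, so |H| is a multiple of lcm(4, 2) = 4 and divides |G| = 8.
Closing under the operation: H = {1, -1, i, -i}, so |H| = 4.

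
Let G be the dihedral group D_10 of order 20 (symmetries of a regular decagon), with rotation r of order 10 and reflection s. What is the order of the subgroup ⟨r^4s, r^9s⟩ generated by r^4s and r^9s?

4

|⟨r^4s⟩| = 2 and |⟨r^9s⟩| = 2, so |H| is a multiple of lcm(2, 2) = 2 and divides |G| = 20.
Closing under the operation: H = {e, r^5, r^4s, r^9s}, so |H| = 4.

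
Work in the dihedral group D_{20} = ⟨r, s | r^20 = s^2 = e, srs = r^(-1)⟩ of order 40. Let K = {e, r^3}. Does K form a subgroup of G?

No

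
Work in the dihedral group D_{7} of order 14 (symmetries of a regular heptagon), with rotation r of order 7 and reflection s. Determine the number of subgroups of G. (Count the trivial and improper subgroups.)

|G| = 14, so by Lagrange every subgroup order divides 14. Divisors: 1, 2, 7, 14.
Subgroups by order — order 1: 1; order 2: 7; order 7: 1; order 14: 1.
Total: 1 + 7 + 1 + 1 = 10.

10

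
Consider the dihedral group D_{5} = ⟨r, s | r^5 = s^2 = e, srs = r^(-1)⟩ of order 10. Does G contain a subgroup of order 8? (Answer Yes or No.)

No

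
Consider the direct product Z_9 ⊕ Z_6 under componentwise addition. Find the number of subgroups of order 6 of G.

|G| = 54 and 6 | 54, so subgroups of order 6 are possible by Lagrange.
The subgroups of order 6 are: {(0,0), (0,1), (0,2), (0,3), (0,4), (0,5)}; {(0,0), (0,3), (3,0), (3,3), (6,0), (6,3)}; {(0,0), (0,3), (3,1), (3,4), (6,2), (6,5)}; {(0,0), (0,3), (3,2), (3,5), (6,1), (6,4)}.
So G has 4 subgroups of order 6.

4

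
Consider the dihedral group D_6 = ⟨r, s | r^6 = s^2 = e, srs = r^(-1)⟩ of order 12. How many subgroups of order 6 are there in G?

|G| = 12 and 6 | 12, so subgroups of order 6 are possible by Lagrange.
The subgroups of order 6 are: {e, r, r^2, r^3, r^4, r^5}; {e, r^2, r^4, s, r^2s, r^4s}; {e, r^2, r^4, rs, r^3s, r^5s}.
So G has 3 subgroups of order 6.

3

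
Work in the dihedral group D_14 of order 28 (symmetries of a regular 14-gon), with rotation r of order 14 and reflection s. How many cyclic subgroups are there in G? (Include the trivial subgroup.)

Each element a generates a cyclic subgroup ⟨a⟩; distinct elements may generate the same one (a cyclic group of order d has φ(d) generators).
Cyclic subgroups by order — order 1: 1; order 2: 15; order 7: 1; order 14: 1.
Total: 18.

18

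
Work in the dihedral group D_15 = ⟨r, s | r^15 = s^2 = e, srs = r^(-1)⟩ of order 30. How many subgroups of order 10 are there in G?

|G| = 30 and 10 | 30, so subgroups of order 10 are possible by Lagrange.
The subgroups of order 10 are: {e, r^3, r^6, r^9, r^12, rs, r^4s, r^7s, r^10s, r^13s}; {e, r^3, r^6, r^9, r^12, r^2s, r^5s, r^8s, r^11s, r^14s}; {e, r^3, r^6, r^9, r^12, s, r^3s, r^6s, r^9s, r^12s}.
So G has 3 subgroups of order 10.

3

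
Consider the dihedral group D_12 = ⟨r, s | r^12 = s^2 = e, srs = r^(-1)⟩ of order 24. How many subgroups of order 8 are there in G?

|G| = 24 and 8 | 24, so subgroups of order 8 are possible by Lagrange.
The subgroups of order 8 are: {e, r^3, r^6, r^9, rs, r^4s, r^7s, r^10s}; {e, r^3, r^6, r^9, r^2s, r^5s, r^8s, r^11s}; {e, r^3, r^6, r^9, s, r^3s, r^6s, r^9s}.
So G has 3 subgroups of order 8.

3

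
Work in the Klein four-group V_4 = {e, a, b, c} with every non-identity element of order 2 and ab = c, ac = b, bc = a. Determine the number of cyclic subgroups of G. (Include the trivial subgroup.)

4

Group the elements of G by the cyclic subgroup they generate; each cyclic subgroup of order d accounts for φ(d) elements.
Cyclic subgroups by order — order 1: 1; order 2: 3.
Total: 4.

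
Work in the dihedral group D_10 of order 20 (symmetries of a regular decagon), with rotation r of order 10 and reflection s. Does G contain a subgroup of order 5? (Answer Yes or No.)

Yes

5 | 20. A subgroup of order 5 is {e, r^2, r^4, r^6, r^8}.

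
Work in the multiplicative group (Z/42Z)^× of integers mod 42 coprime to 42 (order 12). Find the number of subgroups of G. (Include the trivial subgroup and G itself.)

|G| = 12, so by Lagrange every subgroup order divides 12. Divisors: 1, 2, 3, 4, 6, 12.
Subgroups by order — order 1: 1; order 2: 3; order 3: 1; order 4: 1; order 6: 3; order 12: 1.
Total: 1 + 3 + 1 + 1 + 3 + 1 = 10.

10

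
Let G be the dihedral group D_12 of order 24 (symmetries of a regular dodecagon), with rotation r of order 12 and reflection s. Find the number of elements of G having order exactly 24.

No element of G has order 24 (even though 24 | 24).

0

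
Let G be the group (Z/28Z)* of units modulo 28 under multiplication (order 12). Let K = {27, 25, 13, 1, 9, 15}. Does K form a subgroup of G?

Closure fails: 9 · 27 = 19 ∉ K. So K is not a subgroup.

No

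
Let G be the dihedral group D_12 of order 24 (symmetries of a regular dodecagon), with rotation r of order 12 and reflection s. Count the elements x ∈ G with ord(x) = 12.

The elements of order 12 are: r, r^5, r^7, r^11.
That's 4.

4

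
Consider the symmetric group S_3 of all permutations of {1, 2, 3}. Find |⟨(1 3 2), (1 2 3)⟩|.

3

|⟨(1 3 2)⟩| = 3 and |⟨(1 2 3)⟩| = 3, so |H| is a multiple of lcm(3, 3) = 3 and divides |G| = 6.
Closing under the operation: H = {e, (1 2 3), (1 3 2)}, so |H| = 3.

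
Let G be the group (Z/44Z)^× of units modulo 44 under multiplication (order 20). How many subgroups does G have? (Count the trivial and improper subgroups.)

10

|G| = 20, so by Lagrange every subgroup order divides 20. Divisors: 1, 2, 4, 5, 10, 20.
Subgroups by order — order 1: 1; order 2: 3; order 4: 1; order 5: 1; order 10: 3; order 20: 1.
Total: 1 + 3 + 1 + 1 + 3 + 1 = 10.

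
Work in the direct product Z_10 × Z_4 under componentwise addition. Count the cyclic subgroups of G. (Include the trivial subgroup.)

12

A cyclic subgroup of order d is generated by each of its φ(d) elements of order d, so the cyclic subgroups of order d number (#elements of order d)/φ(d).
Cyclic subgroups by order — order 1: 1; order 2: 3; order 4: 2; order 5: 1; order 10: 3; order 20: 2.
Total: 12.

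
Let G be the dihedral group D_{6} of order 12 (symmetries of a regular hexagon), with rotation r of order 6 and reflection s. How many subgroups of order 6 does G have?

|G| = 12 and 6 | 12, so subgroups of order 6 are possible by Lagrange.
The subgroups of order 6 are: {e, r, r^2, r^3, r^4, r^5}; {e, r^2, r^4, s, r^2s, r^4s}; {e, r^2, r^4, rs, r^3s, r^5s}.
So G has 3 subgroups of order 6.

3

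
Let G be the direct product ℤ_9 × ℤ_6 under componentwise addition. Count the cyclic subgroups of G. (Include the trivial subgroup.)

16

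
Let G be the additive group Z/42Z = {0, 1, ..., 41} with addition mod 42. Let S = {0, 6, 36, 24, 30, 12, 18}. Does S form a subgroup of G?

|S| = 7 divides |G| = 42, consistent with Lagrange.
S contains the identity, every element's inverse is in S, and S is closed under +: it is a subgroup.
In fact S = ⟨18⟩.

Yes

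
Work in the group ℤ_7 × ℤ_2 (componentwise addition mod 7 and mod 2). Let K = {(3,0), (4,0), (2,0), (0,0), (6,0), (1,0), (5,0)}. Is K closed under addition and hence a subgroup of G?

Yes

|K| = 7 divides |G| = 14, consistent with Lagrange.
K contains the identity, every element's inverse is in K, and K is closed under +: it is a subgroup.
In fact K = ⟨(4,0)⟩.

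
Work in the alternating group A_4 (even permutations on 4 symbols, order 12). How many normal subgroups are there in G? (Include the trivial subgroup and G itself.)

3

G has 10 subgroups. Checking conjugation-invariance by order — order 1: 1/1 normal; order 2: 0/3 normal; order 3: 0/4 normal; order 4: 1/1 normal; order 12: 1/1 normal.
Total normal subgroups: 3.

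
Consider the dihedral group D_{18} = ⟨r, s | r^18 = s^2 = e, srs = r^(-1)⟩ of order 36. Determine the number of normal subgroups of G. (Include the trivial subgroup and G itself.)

G has 45 subgroups. Checking conjugation-invariance by order — order 1: 1/1 normal; order 2: 1/19 normal; order 3: 1/1 normal; order 4: 0/9 normal; order 6: 1/7 normal; order 9: 1/1 normal; order 12: 0/3 normal; order 18: 3/3 normal; order 36: 1/1 normal.
Total normal subgroups: 9.

9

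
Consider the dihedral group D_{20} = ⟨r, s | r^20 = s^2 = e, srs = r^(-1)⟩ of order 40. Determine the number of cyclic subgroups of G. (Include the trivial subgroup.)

26

A cyclic subgroup of order d is generated by each of its φ(d) elements of order d, so the cyclic subgroups of order d number (#elements of order d)/φ(d).
Cyclic subgroups by order — order 1: 1; order 2: 21; order 4: 1; order 5: 1; order 10: 1; order 20: 1.
Total: 26.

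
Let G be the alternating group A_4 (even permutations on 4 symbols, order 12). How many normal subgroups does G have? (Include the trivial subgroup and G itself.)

3

G has 10 subgroups. Checking conjugation-invariance by order — order 1: 1/1 normal; order 2: 0/3 normal; order 3: 0/4 normal; order 4: 1/1 normal; order 12: 1/1 normal.
Total normal subgroups: 3.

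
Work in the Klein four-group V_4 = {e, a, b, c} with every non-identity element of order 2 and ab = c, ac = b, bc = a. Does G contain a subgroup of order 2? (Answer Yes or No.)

2 | 4. A subgroup of order 2 is {e, a}.

Yes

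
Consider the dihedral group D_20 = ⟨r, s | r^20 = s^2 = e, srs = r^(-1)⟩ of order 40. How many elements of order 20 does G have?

8

The elements of order 20 are: r, r^3, r^7, r^9, r^11, r^13, r^17, r^19.
That's 8.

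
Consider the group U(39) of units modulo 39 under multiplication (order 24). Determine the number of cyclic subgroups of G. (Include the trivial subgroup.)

A cyclic subgroup of order d is generated by each of its φ(d) elements of order d, so the cyclic subgroups of order d number (#elements of order d)/φ(d).
Cyclic subgroups by order — order 1: 1; order 2: 3; order 3: 1; order 4: 2; order 6: 3; order 12: 2.
Total: 12.

12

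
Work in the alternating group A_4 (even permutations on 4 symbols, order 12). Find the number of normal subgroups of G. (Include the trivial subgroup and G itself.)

3

G has 10 subgroups. Checking conjugation-invariance by order — order 1: 1/1 normal; order 2: 0/3 normal; order 3: 0/4 normal; order 4: 1/1 normal; order 12: 1/1 normal.
Total normal subgroups: 3.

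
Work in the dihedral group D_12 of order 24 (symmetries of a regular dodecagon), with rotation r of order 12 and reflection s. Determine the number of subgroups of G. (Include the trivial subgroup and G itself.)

|G| = 24, so by Lagrange every subgroup order divides 24. Divisors: 1, 2, 3, 4, 6, 8, 12, 24.
Subgroups by order — order 1: 1; order 2: 13; order 3: 1; order 4: 7; order 6: 5; order 8: 3; order 12: 3; order 24: 1.
Total: 1 + 13 + 1 + 7 + 5 + 3 + 3 + 1 = 34.

34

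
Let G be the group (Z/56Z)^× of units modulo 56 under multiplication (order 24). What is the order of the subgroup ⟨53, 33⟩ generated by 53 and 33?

12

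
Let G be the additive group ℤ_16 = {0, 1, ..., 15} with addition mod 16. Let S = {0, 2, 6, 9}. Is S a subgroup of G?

9 ∈ S but its inverse 7 ∉ S, so S is not a subgroup.

No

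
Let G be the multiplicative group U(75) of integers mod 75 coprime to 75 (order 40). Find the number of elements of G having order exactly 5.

The elements of order 5 are: 16, 31, 46, 61.
That's 4.

4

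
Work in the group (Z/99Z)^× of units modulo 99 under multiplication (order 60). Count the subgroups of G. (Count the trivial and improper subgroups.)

|G| = 60, so by Lagrange every subgroup order divides 60. Divisors: 1, 2, 3, 4, 5, 6, 10, 12, 15, 20, 30, 60.
Subgroups by order — order 1: 1; order 2: 3; order 3: 1; order 4: 1; order 5: 1; order 6: 3; order 10: 3; order 12: 1; order 15: 1; order 20: 1; order 30: 3; order 60: 1.
Total: 1 + 3 + 1 + 1 + 1 + 3 + 3 + 1 + 1 + 1 + 3 + 1 = 20.

20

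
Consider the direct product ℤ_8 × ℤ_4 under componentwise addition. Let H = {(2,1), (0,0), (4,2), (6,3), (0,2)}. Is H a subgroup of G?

|H| = 5 does not divide |G| = 32, so by Lagrange H is not a subgroup.

No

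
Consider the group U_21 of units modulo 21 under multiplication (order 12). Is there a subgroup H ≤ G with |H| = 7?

7 does not divide |G| = 12, so by Lagrange no subgroup of order 7 exists.

No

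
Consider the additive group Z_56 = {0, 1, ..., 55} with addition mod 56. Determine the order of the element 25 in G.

In Z_56, the order of an element a is n/gcd(a, n).
gcd(25, 56) = 1, so |⟨25⟩| = 56/1 = 56.

56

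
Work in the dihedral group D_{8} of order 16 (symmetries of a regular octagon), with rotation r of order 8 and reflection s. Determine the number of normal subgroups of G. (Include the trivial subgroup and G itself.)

7

G has 19 subgroups. Checking conjugation-invariance by order — order 1: 1/1 normal; order 2: 1/9 normal; order 4: 1/5 normal; order 8: 3/3 normal; order 16: 1/1 normal.
Total normal subgroups: 7.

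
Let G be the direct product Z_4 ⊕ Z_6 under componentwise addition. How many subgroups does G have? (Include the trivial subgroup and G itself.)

16

|G| = 24, so by Lagrange every subgroup order divides 24. Divisors: 1, 2, 3, 4, 6, 8, 12, 24.
Subgroups by order — order 1: 1; order 2: 3; order 3: 1; order 4: 3; order 6: 3; order 8: 1; order 12: 3; order 24: 1.
Total: 1 + 3 + 1 + 3 + 3 + 1 + 3 + 1 = 16.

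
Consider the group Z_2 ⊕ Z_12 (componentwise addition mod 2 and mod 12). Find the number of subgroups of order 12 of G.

|G| = 24 and 12 | 24, so subgroups of order 12 are possible by Lagrange.
The subgroups of order 12 are: {(0,0), (0,1), (0,2), (0,3), (0,4), (0,5), (0,6), (0,7), (0,8), (0,9), (0,10), (0,11)}; {(0,0), (0,2), (0,4), (0,6), (0,8), (0,10), (1,0), (1,2), (1,4), (1,6), (1,8), (1,10)}; {(0,0), (0,2), (0,4), (0,6), (0,8), (0,10), (1,1), (1,3), (1,5), (1,7), (1,9), (1,11)}.
So G has 3 subgroups of order 12.

3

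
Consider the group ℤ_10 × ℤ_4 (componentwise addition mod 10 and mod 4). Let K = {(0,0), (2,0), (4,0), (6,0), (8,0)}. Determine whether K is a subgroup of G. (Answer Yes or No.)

Yes

|K| = 5 divides |G| = 40, consistent with Lagrange.
K contains the identity, every element's inverse is in K, and K is closed under +: it is a subgroup.
In fact K = ⟨(4,0)⟩.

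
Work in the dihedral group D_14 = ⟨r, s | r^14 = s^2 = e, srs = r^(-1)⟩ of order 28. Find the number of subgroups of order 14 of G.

|G| = 28 and 14 | 28, so subgroups of order 14 are possible by Lagrange.
The subgroups of order 14 are: {e, r, r^2, r^3, r^4, r^5, r^6, r^7, r^8, r^9, r^10, r^11, r^12, r^13}; {e, r^2, r^4, r^6, r^8, r^10, r^12, s, r^2s, r^4s, r^6s, r^8s, r^10s, r^12s}; {e, r^2, r^4, r^6, r^8, r^10, r^12, rs, r^3s, r^5s, r^7s, r^9s, r^11s, r^13s}.
So G has 3 subgroups of order 14.

3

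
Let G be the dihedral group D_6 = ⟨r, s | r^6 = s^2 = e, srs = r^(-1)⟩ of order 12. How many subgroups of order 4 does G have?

|G| = 12 and 4 | 12, so subgroups of order 4 are possible by Lagrange.
The subgroups of order 4 are: {e, r^3, r^2s, r^5s}; {e, r^3, s, r^3s}; {e, r^3, rs, r^4s}.
So G has 3 subgroups of order 4.

3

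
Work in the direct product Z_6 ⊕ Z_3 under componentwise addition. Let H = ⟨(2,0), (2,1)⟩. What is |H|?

|⟨(2,0)⟩| = 3 and |⟨(2,1)⟩| = 3, so |H| is a multiple of lcm(3, 3) = 3 and divides |G| = 18.
Closing under the operation: H = {(0,0), (0,1), (0,2), (2,0), (2,1), (2,2), (4,0), (4,1), (4,2)}, so |H| = 9.

9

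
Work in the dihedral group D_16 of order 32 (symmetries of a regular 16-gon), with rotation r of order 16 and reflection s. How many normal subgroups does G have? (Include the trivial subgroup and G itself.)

8

G has 36 subgroups. Checking conjugation-invariance by order — order 1: 1/1 normal; order 2: 1/17 normal; order 4: 1/9 normal; order 8: 1/5 normal; order 16: 3/3 normal; order 32: 1/1 normal.
Total normal subgroups: 8.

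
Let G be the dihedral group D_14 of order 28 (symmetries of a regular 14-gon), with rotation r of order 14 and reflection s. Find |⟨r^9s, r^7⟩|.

|⟨r^9s⟩| = 2 and |⟨r^7⟩| = 2, so |H| is a multiple of lcm(2, 2) = 2 and divides |G| = 28.
Closing under the operation: H = {e, r^7, r^2s, r^9s}, so |H| = 4.

4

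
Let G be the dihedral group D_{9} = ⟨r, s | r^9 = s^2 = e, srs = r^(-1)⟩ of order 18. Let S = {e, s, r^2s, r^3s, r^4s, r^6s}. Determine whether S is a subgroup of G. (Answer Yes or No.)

Closure fails: s · r^2s = r^7 ∉ S. So S is not a subgroup.

No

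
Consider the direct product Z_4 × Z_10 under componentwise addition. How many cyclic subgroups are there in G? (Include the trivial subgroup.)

12

Each element a generates a cyclic subgroup ⟨a⟩; distinct elements may generate the same one (a cyclic group of order d has φ(d) generators).
Cyclic subgroups by order — order 1: 1; order 2: 3; order 4: 2; order 5: 1; order 10: 3; order 20: 2.
Total: 12.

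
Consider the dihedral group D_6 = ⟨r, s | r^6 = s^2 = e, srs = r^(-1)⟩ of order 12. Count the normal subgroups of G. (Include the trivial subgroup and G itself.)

7

G has 16 subgroups. Checking conjugation-invariance by order — order 1: 1/1 normal; order 2: 1/7 normal; order 3: 1/1 normal; order 4: 0/3 normal; order 6: 3/3 normal; order 12: 1/1 normal.
Total normal subgroups: 7.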